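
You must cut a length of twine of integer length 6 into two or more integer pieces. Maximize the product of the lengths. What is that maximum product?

Fill f[k] for k=2..6: at each k try every first piece i and multiply by the better of (k−i) uncut or f[k−i].
f[2] = 1*max(1,0) = 1*1 = 1
f[3] = max(1*2, 2*1) = 2
f[4] = max(1*3, 2*2, 3*1) = 4
f[5] = max(1*4, 2*3, 3*2, 4*1) = 6
f[6] = max(1*6, 2*4, 3*3, 4*2, 5*1) = 9
One optimal split: 3 + 3; product 3*3 = 9.

9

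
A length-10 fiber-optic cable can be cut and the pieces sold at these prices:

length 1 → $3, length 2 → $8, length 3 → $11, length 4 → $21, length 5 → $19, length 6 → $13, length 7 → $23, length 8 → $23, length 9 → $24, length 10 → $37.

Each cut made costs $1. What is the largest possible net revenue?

48

Consider every possible first cut. net[k] is the best of p[i]+net[k−i] over all sellable i≤k, charging 1 whenever i<k.
net[1] = 3
net[2] = 8
net[3] = 11
net[4] = 21
net[5] = 23  (first piece 1, then net[4]=21)
net[6] = 28  (first piece 2, then net[4]=21)
net[7] = 31  (first piece 3, then net[4]=21)
net[8] = 41  (first piece 4, then net[4]=21)
net[9] = 43  (first piece 1, then net[8]=41)
net[10] = 48  (first piece 2, then net[8]=41)
One optimal plan: pieces 4 + 4 + 2 (2 cuts) → $50 − $2 = $48.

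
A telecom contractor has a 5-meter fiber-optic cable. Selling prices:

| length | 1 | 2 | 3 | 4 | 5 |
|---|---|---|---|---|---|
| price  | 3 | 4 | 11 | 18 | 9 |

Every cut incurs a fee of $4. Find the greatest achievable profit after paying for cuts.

Build net[k] bottom-up: net[k] = max over allowed piece i of (p[i] + net[k−i]) − 4 per cut.
net[1] = 3
net[2] = max(3+3-4, 4+0) = 4
net[3] = max(3+4-4, 4+3-4, 11+0) = 11
net[4] = max(3+11-4, 4+4-4, 11+3-4, 18+0) = 18
net[5] = max(3+18-4, 4+11-4, 11+4-4, 18+3-4, 9+0) = 17
One optimal plan: pieces 4 + 1 (1 cut) → $21 − $4 = $17.

17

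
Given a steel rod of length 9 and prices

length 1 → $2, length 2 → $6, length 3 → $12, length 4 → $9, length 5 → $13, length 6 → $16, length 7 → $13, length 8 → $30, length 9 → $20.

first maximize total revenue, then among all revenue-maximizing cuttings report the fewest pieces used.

Consider every possible first cut. r[k] is the best of p[i]+r[k−i] over all sellable i≤k.
r[1] = 2
r[2] = max(2+2, 6+0) = 6
r[3] = max(2+6, 6+2, 12+0) = 12
r[4] = max(2+12, 6+6, 12+2, 9+0) = 14
r[5] = max(2+14, 6+12, 12+6, 9+2, 13+0) = 18
r[6] = max(2+18, 6+14, 12+12, 9+6, 13+2, 16+0) = 24
r[7] = max(2+24, 6+18, 12+14, …, 16+2, 13+0) = 26
r[8] = max(2+26, 6+24, 12+18, …, 13+2, 30+0) = 30
r[9] = max(2+30, 6+26, 12+24, …, 30+2, 20+0) = 36
Maximum revenue is $36.
Now minimize piece count subject to staying optimal: for each k, pieces[k] = 1 + min over i with p[i]+r[k−i]=r[k] of pieces[k−i].
pieces[6] = 2
pieces[7] = 3
pieces[8] = 1
pieces[9] = 3

3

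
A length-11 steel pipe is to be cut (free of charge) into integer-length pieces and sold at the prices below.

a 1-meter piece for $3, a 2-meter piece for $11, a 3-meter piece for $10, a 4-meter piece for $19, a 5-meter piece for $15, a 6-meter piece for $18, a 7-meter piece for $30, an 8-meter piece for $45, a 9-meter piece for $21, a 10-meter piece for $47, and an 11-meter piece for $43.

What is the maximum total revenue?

Build r[k] bottom-up: r[k] = max over allowed piece i of (p[i] + r[k−i]).
r[1] = 3
r[2] = 11
r[3] = 14  (first piece 1, then r[2]=11)
r[4] = 22  (first piece 2, then r[2]=11)
r[5] = 25  (first piece 1, then r[4]=22)
r[6] = 33  (first piece 2, then r[4]=22)
r[7] = 36  (first piece 1, then r[6]=33)
r[8] = 45
r[9] = 48  (first piece 1, then r[8]=45)
r[10] = 56  (first piece 2, then r[8]=45)
r[11] = 59  (first piece 1, then r[10]=56)
One optimal cutting: 8 + 2 + 1 → $45 + $11 + $3 = $59.

59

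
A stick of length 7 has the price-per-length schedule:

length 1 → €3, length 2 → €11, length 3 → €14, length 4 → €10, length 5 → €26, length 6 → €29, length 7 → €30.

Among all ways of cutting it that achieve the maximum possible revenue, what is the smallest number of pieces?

2

Let r[k] be the best obtainable value from length k. For each k, try every first piece i and keep the best of price[i] + r[k−i].
r[1] = 3
r[2] = max(3+3, 11+0) = 11
r[3] = max(3+11, 11+3, 14+0) = 14
r[4] = max(3+14, 11+11, 14+3, 10+0) = 22
r[5] = max(3+22, 11+14, 14+11, 10+3, 26+0) = 26
r[6] = max(3+26, 11+22, 14+14, 10+11, 26+3, 29+0) = 33
r[7] = max(3+33, 11+26, 14+22, …, 29+3, 30+0) = 37
Maximum revenue is €37.
Now minimize piece count subject to staying optimal: for each k, pieces[k] = 1 + min over i with p[i]+r[k−i]=r[k] of pieces[k−i].
pieces[4] = 2
pieces[5] = 1
pieces[6] = 3
pieces[7] = 2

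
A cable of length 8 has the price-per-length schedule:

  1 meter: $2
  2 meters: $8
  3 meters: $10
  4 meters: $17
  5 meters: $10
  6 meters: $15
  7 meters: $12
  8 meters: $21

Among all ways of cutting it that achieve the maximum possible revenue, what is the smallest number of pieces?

2

Consider every possible first cut. r[k] is the best of p[i]+r[k−i] over all sellable i≤k.
r[1] = 2
r[2] = 8
r[3] = 10  (first piece 1, then r[2]=8)
r[4] = 17
r[5] = 19  (first piece 1, then r[4]=17)
r[6] = 25  (first piece 2, then r[4]=17)
r[7] = 27  (first piece 1, then r[6]=25)
r[8] = 34  (first piece 4, then r[4]=17)
Maximum revenue is $34.
Now minimize piece count subject to staying optimal: for each k, pieces[k] = 1 + min over i with p[i]+r[k−i]=r[k] of pieces[k−i].
pieces[5] = 2
pieces[6] = 2
pieces[7] = 2
pieces[8] = 2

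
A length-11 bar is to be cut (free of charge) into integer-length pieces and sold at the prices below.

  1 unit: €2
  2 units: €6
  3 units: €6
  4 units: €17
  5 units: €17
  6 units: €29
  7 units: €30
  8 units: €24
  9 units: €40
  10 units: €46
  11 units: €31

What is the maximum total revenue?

48

Consider every possible first cut. R[k] is the best of p[i]+R[k−i] over all sellable i≤k.
R[1] = 2
R[2] = 6
R[3] = 8  (first piece 1, then R[2]=6)
R[4] = 17
R[5] = 19  (first piece 1, then R[4]=17)
R[6] = 29
R[7] = 31  (first piece 1, then R[6]=29)
R[8] = 35  (first piece 2, then R[6]=29)
R[9] = 40
R[10] = 46  (first piece 4, then R[6]=29)
R[11] = 48  (first piece 1, then R[10]=46)
One optimal cutting: 6 + 4 + 1 → €29 + €17 + €2 = €48.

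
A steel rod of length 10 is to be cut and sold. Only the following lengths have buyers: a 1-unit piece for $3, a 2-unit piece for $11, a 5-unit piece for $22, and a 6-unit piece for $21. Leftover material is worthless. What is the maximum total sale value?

Consider every possible first cut. r[k] is the best of p[i]+r[k−i] over all sellable i≤k.
r[1] = 3
r[2] = 11
r[3] = 14  (first piece 1, then r[2]=11)
r[4] = 22  (first piece 2, then r[2]=11)
r[5] = 25  (first piece 1, then r[4]=22)
r[6] = 33  (first piece 2, then r[4]=22)
r[7] = 36  (first piece 1, then r[6]=33)
r[8] = 44  (first piece 2, then r[6]=33)
r[9] = 47  (first piece 1, then r[8]=44)
r[10] = 55  (first piece 2, then r[8]=44)
One optimal cutting: 2 + 2 + 2 + 2 + 2 → $55.

55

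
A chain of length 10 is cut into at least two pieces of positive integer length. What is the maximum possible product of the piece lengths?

Fill m[k] for k=2..10: at each k try every first piece i and multiply by the better of (k−i) uncut or m[k−i].
m[2] = 1×max(1,0) = 1×1 = 1
m[3] = 1×max(2,1) = 1×2 = 2
m[4] = 2×max(2,1) = 2×2 = 4
m[5] = 2×max(3,2) = 2×3 = 6
m[6] = 3×max(3,2) = 3×3 = 9
m[7] = 2×max(5,6) = 2×6 = 12
m[8] = 2×max(6,9) = 2×9 = 18
m[9] = 3×max(6,9) = 3×9 = 27
m[10] = 2×max(8,18) = 2×18 = 36
One optimal split: 3 + 3 + 2 + 2; product 3×3×2×2 = 36.

36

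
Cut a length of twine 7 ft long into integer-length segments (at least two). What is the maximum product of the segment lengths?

12

Define prod[k] = max over 1≤i<k of i · max(k−i, prod[k−i]); the inner max lets the remainder stay uncut if that's better.
prod[2] = 1*max(1,0) = 1*1 = 1
prod[3] = max(1*2, 2*1) = 2
prod[4] = max(1*3, 2*2, 3*1) = 4
prod[5] = max(1*4, 2*3, 3*2, 4*1) = 6
prod[6] = max(1*6, 2*4, 3*3, 4*2, 5*1) = 9
prod[7] = max(1*9, 2*6, 3*4, 4*3, 5*2, 6*1) = 12
One optimal split: 3 + 2 + 2; product 3*2*2 = 12.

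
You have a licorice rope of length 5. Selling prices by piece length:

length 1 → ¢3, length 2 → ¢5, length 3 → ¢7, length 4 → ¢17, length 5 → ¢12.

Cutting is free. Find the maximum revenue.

20

Build R[k] bottom-up: R[k] = max over allowed piece i of (p[i] + R[k−i]).
R[1] = 3
R[2] = 6  (first piece 1, then R[1]=3)
R[3] = 9  (first piece 1, then R[2]=6)
R[4] = 17
R[5] = 20  (first piece 1, then R[4]=17)
One optimal cutting: 4 + 1 → ¢17 + ¢3 = ¢20.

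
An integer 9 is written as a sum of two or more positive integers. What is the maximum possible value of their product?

27

Fill f[k] for k=2..9: at each k try every first piece i and multiply by the better of (k−i) uncut or f[k−i].
Small cases: f[2]=1.
f[3] = 1*max(2,1) = 1*2 = 2
f[4] = 2*max(2,1) = 2*2 = 4
f[5] = 2*max(3,2) = 2*3 = 6
f[6] = 3*max(3,2) = 3*3 = 9
f[7] = 2*max(5,6) = 2*6 = 12
f[8] = 2*max(6,9) = 2*9 = 18
f[9] = 3*max(6,9) = 3*9 = 27
One optimal split: 3 + 3 + 3; product 3*3*3 = 27.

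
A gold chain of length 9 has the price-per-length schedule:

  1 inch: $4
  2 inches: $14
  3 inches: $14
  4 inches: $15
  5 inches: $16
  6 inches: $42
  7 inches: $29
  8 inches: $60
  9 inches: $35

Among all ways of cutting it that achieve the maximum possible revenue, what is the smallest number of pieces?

Consider every possible first cut. r[k] is the best of p[i]+r[k−i] over all sellable i≤k.
r[1] = 4
r[2] = max(4+4, 14+0) = 14
r[3] = max(4+14, 14+4, 14+0) = 18
r[4] = max(4+18, 14+14, 14+4, 15+0) = 28
r[5] = max(4+28, 14+18, 14+14, 15+4, 16+0) = 32
r[6] = max(4+32, 14+28, 14+18, 15+14, 16+4, 42+0) = 42
r[7] = max(4+42, 14+32, 14+28, …, 42+4, 29+0) = 46
r[8] = max(4+46, 14+42, 14+32, …, 29+4, 60+0) = 60
r[9] = max(4+60, 14+46, 14+42, …, 60+4, 35+0) = 64
Maximum revenue is $64.
Now minimize piece count subject to staying optimal: for each k, pieces[k] = 1 + min over i with p[i]+r[k−i]=r[k] of pieces[k−i].
pieces[6] = 1
pieces[7] = 2
pieces[8] = 1
pieces[9] = 2

2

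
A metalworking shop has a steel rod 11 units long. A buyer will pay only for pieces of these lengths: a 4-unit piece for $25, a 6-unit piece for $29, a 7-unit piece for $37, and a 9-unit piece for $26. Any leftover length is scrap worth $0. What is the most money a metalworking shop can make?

Build best[k] bottom-up: best[k] = max over allowed piece i of (p[i] + best[k−i]).
best[1] = 0
best[2] = 0
best[3] = 0
best[4] = 25
best[5] = 25
best[6] = max(25+0, 29+0) = 29
best[7] = max(25+0, 29+0, 37+0) = 37
best[8] = max(25+25, 29+0, 37+0) = 50
best[9] = max(25+25, 29+0, 37+0, 26+0) = 50
best[10] = max(25+29, 29+25, 37+0, 26+0) = 54
best[11] = max(25+37, 29+25, 37+25, 26+0) = 62
One optimal cutting: 7 + 4 → $62.

62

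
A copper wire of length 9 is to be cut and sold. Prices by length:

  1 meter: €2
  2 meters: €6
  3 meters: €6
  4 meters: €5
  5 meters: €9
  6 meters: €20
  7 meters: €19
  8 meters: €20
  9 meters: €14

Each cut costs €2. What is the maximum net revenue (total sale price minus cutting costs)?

Consider every possible first cut. v[k] is the best of p[i]+v[k−i] over all sellable i≤k, charging 2 whenever i<k.
v[1] = 2
v[2] = max(2+2-2, 6+0) = 6
v[3] = max(2+6-2, 6+2-2, 6+0) = 6
v[4] = max(2+6-2, 6+6-2, 6+2-2, 5+0) = 10
v[5] = max(2+10-2, 6+6-2, 6+6-2, 5+2-2, 9+0) = 10
v[6] = max(2+10-2, 6+10-2, 6+6-2, 5+6-2, 9+2-2, 20+0) = 20
v[7] = max(2+20-2, 6+10-2, 6+10-2, …, 20+2-2, 19+0) = 20
v[8] = max(2+20-2, 6+20-2, 6+10-2, …, 19+2-2, 20+0) = 24
v[9] = max(2+24-2, 6+20-2, 6+20-2, …, 20+2-2, 14+0) = 24
One optimal plan: pieces 6 + 2 + 1 (2 cuts) → €28 − €4 = €24.

24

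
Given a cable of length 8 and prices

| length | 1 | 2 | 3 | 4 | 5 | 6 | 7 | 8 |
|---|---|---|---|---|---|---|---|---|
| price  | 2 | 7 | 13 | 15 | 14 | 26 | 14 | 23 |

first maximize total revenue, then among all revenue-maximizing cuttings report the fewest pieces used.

Build r[k] bottom-up: r[k] = max over allowed piece i of (p[i] + r[k−i]).
r[1] = 2
r[2] = 7
r[3] = 13
r[4] = 15  (first piece 1, then r[3]=13)
r[5] = 20  (first piece 2, then r[3]=13)
r[6] = 26  (first piece 3, then r[3]=13)
r[7] = 28  (first piece 1, then r[6]=26)
r[8] = 33  (first piece 2, then r[6]=26)
Maximum revenue is $33.
Now minimize piece count subject to staying optimal: for each k, pieces[k] = 1 + min over i with p[i]+r[k−i]=r[k] of pieces[k−i].
pieces[5] = 2
pieces[6] = 1
pieces[7] = 2
pieces[8] = 2

2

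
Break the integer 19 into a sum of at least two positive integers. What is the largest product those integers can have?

972

Let P[k] be the best product for length k (with at least one cut). For each first piece i, the rest contributes max(k−i, P[k−i]).
Small cases: P[2]=1, P[3]=2, P[4]=4, P[5]=6, P[6]=9, P[7]=12, P[8]=18, P[9]=27, P[10]=36, P[11]=54, P[12]=81.
P[13] = max(1*81, 2*54, 3*36, …, 11*2, 12*1) = 108
P[14] = max(1*108, 2*81, 3*54, …, 12*2, 13*1) = 162
P[15] = max(1*162, 2*108, 3*81, …, 13*2, 14*1) = 243
P[16] = max(1*243, 2*162, 3*108, …, 14*2, 15*1) = 324
P[17] = max(1*324, 2*243, 3*162, …, 15*2, 16*1) = 486
P[18] = max(1*486, 2*324, 3*243, …, 16*2, 17*1) = 729
P[19] = max(1*729, 2*486, 3*324, …, 17*2, 18*1) = 972
One optimal split: 3 + 3 + 3 + 3 + 3 + 2 + 2; product 3*3*3*3*3*2*2 = 972.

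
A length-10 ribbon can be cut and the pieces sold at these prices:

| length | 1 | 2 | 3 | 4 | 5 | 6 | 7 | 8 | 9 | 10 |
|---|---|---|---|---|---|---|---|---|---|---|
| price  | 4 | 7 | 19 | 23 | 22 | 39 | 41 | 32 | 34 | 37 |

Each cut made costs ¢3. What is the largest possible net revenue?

59

Consider every possible first cut. v[k] is the best of p[i]+v[k−i] over all sellable i≤k, charging 3 whenever i<k.
v[1] = 4
v[2] = 7
v[3] = 19
v[4] = 23
v[5] = 24  (first piece 1, then v[4]=23)
v[6] = 39
v[7] = 41
v[8] = 43  (first piece 2, then v[6]=39)
v[9] = 55  (first piece 3, then v[6]=39)
v[10] = 59  (first piece 4, then v[6]=39)
One optimal plan: pieces 6 + 4 (1 cut) → ¢62 − ¢3 = ¢59.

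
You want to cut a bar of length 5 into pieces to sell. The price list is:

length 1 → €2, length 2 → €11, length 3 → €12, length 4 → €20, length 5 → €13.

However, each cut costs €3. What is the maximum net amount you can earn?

20

Build r[k] bottom-up: r[k] = max over allowed piece i of (p[i] + r[k−i]) − 3 per cut.
r[1] = 2
r[2] = 11
r[3] = 12
r[4] = 20
r[5] = 20  (first piece 2, then r[3]=12)
One optimal plan: pieces 3 + 2 (1 cut) → €23 − €3 = €20.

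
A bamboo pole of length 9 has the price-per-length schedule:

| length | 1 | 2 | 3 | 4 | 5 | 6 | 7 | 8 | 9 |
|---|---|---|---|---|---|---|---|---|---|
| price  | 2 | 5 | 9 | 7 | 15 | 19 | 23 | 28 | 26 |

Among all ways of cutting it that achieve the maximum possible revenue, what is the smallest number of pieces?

2

Let r[k] be the best obtainable value from length k. For each k, try every first piece i and keep the best of price[i] + r[k−i].
r[1] = 2
r[2] = max(2+2, 5+0) = 5
r[3] = max(2+5, 5+2, 9+0) = 9
r[4] = max(2+9, 5+5, 9+2, 7+0) = 11
r[5] = max(2+11, 5+9, 9+5, 7+2, 15+0) = 15
r[6] = max(2+15, 5+11, 9+9, 7+5, 15+2, 19+0) = 19
r[7] = max(2+19, 5+15, 9+11, …, 19+2, 23+0) = 23
r[8] = max(2+23, 5+19, 9+15, …, 23+2, 28+0) = 28
r[9] = max(2+28, 5+23, 9+19, …, 28+2, 26+0) = 30
Maximum revenue is $30.
Now minimize piece count subject to staying optimal: for each k, pieces[k] = 1 + min over i with p[i]+r[k−i]=r[k] of pieces[k−i].
pieces[6] = 1
pieces[7] = 1
pieces[8] = 1
pieces[9] = 2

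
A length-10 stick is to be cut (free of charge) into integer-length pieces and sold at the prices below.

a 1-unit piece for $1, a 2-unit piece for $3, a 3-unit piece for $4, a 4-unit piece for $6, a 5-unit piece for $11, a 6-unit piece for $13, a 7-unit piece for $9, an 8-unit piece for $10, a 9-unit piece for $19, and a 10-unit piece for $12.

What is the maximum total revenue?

22

Let R[k] be the best obtainable value from length k. For each k, try every first piece i and keep the best of price[i] + R[k−i].
R[1] = 1
R[2] = max(1+1, 3+0) = 3
R[3] = max(1+3, 3+1, 4+0) = 4
R[4] = max(1+4, 3+3, 4+1, 6+0) = 6
R[5] = max(1+6, 3+4, 4+3, 6+1, 11+0) = 11
R[6] = max(1+11, 3+6, 4+4, 6+3, 11+1, 13+0) = 13
R[7] = max(1+13, 3+11, 4+6, …, 13+1, 9+0) = 14
R[8] = max(1+14, 3+13, 4+11, …, 9+1, 10+0) = 16
R[9] = max(1+16, 3+14, 4+13, …, 10+1, 19+0) = 19
R[10] = max(1+19, 3+16, 4+14, …, 19+1, 12+0) = 22
One optimal cutting: 5 + 5 → $11 + $11 = $22.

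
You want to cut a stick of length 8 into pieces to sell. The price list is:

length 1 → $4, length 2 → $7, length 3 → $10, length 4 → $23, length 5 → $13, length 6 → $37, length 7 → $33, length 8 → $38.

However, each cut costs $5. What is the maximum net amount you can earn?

41

Build r[k] bottom-up: r[k] = max over allowed piece i of (p[i] + r[k−i]) − 5 per cut.
r[1] = 4
r[2] = 7
r[3] = 10
r[4] = 23
r[5] = 22  (first piece 1, then r[4]=23)
r[6] = 37
r[7] = 36  (first piece 1, then r[6]=37)
r[8] = 41  (first piece 4, then r[4]=23)
One optimal plan: pieces 4 + 4 (1 cut) → $46 − $5 = $41.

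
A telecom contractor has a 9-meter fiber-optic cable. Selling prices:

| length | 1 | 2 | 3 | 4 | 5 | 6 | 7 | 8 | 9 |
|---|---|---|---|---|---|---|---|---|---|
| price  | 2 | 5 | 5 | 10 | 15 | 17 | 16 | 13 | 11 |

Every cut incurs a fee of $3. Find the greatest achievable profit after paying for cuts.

22

Consider every possible first cut. r[k] is the best of p[i]+r[k−i] over all sellable i≤k, charging 3 whenever i<k.
r[1] = 2
r[2] = max(2+2-3, 5+0) = 5
r[3] = max(2+5-3, 5+2-3, 5+0) = 5
r[4] = max(2+5-3, 5+5-3, 5+2-3, 10+0) = 10
r[5] = max(2+10-3, 5+5-3, 5+5-3, 10+2-3, 15+0) = 15
r[6] = max(2+15-3, 5+10-3, 5+5-3, 10+5-3, 15+2-3, 17+0) = 17
r[7] = max(2+17-3, 5+15-3, 5+10-3, …, 17+2-3, 16+0) = 17
r[8] = max(2+17-3, 5+17-3, 5+15-3, …, 16+2-3, 13+0) = 19
r[9] = max(2+19-3, 5+17-3, 5+17-3, …, 13+2-3, 11+0) = 22
One optimal plan: pieces 5 + 4 (1 cut) → $25 − $3 = $22.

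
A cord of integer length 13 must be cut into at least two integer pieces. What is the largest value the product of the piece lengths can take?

108

Define P[k] = max over 1≤i<k of i · max(k−i, P[k−i]); the inner max lets the remainder stay uncut if that's better.
P[2] = 1*max(1,0) = 1*1 = 1
P[3] = max(1*2, 2*1) = 2
P[4] = max(1*3, 2*2, 3*1) = 4
P[5] = max(1*4, 2*3, 3*2, 4*1) = 6
P[6] = max(1*6, 2*4, 3*3, 4*2, 5*1) = 9
P[7] = max(1*9, 2*6, 3*4, 4*3, 5*2, 6*1) = 12
P[8] = max(1*12, 2*9, 3*6, …, 6*2, 7*1) = 18
P[9] = max(1*18, 2*12, 3*9, …, 7*2, 8*1) = 27
P[10] = max(1*27, 2*18, 3*12, …, 8*2, 9*1) = 36
P[11] = max(1*36, 2*27, 3*18, …, 9*2, 10*1) = 54
P[12] = max(1*54, 2*36, 3*27, …, 10*2, 11*1) = 81
P[13] = max(1*81, 2*54, 3*36, …, 11*2, 12*1) = 108
One optimal split: 3 + 3 + 3 + 2 + 2; product 3*3*3*2*2 = 108.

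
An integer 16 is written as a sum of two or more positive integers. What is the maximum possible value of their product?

Fill prod[k] for k=2..16: at each k try every first piece i and multiply by the better of (k−i) uncut or prod[k−i].
prod[2] = 1×max(1,0) = 1×1 = 1
prod[3] = 1×max(2,1) = 1×2 = 2
prod[4] = 2×max(2,1) = 2×2 = 4
prod[5] = 2×max(3,2) = 2×3 = 6
prod[6] = 3×max(3,2) = 3×3 = 9
prod[7] = 2×max(5,6) = 2×6 = 12
prod[8] = 2×max(6,9) = 2×9 = 18
prod[9] = 3×max(6,9) = 3×9 = 27
prod[10] = 2×max(8,18) = 2×18 = 36
prod[11] = 2×max(9,27) = 2×27 = 54
prod[12] = 3×max(9,27) = 3×27 = 81
prod[13] = 2×max(11,54) = 2×54 = 108
prod[14] = 2×max(12,81) = 2×81 = 162
prod[15] = 3×max(12,81) = 3×81 = 243
prod[16] = 2×max(14,162) = 2×162 = 324
One optimal split: 3 + 3 + 3 + 3 + 2 + 2; product 3×3×3×3×2×2 = 324.

324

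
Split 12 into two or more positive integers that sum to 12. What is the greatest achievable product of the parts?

81

Let m[k] be the best product for length k (with at least one cut). For each first piece i, the rest contributes max(k−i, m[k−i]).
m[2] = 1·max(1,0) = 1·1 = 1
m[3] = 1·max(2,1) = 1·2 = 2
m[4] = 2·max(2,1) = 2·2 = 4
m[5] = 2·max(3,2) = 2·3 = 6
m[6] = 3·max(3,2) = 3·3 = 9
m[7] = 2·max(5,6) = 2·6 = 12
m[8] = 2·max(6,9) = 2·9 = 18
m[9] = 3·max(6,9) = 3·9 = 27
m[10] = 2·max(8,18) = 2·18 = 36
m[11] = 2·max(9,27) = 2·27 = 54
m[12] = 3·max(9,27) = 3·27 = 81
One optimal split: 3 + 3 + 3 + 3; product 3·3·3·3 = 81.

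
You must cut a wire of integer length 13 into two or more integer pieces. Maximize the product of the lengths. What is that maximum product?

108

Fill g[k] for k=2..13: at each k try every first piece i and multiply by the better of (k−i) uncut or g[k−i].
g[2] = 1*max(1,0) = 1*1 = 1
g[3] = 1*max(2,1) = 1*2 = 2
g[4] = 2*max(2,1) = 2*2 = 4
g[5] = 2*max(3,2) = 2*3 = 6
g[6] = 3*max(3,2) = 3*3 = 9
g[7] = 2*max(5,6) = 2*6 = 12
g[8] = 2*max(6,9) = 2*9 = 18
g[9] = 3*max(6,9) = 3*9 = 27
g[10] = 2*max(8,18) = 2*18 = 36
g[11] = 2*max(9,27) = 2*27 = 54
g[12] = 3*max(9,27) = 3*27 = 81
g[13] = 2*max(11,54) = 2*54 = 108
One optimal split: 3 + 3 + 3 + 2 + 2; product 3*3*3*2*2 = 108.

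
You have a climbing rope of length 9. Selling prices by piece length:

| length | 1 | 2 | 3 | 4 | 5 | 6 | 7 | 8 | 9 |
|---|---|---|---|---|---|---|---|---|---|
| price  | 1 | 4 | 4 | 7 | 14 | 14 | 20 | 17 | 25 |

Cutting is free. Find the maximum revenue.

25

Let best[k] be the best obtainable value from length k. For each k, try every first piece i and keep the best of price[i] + best[k−i].
best[1] = 1
best[2] = 4
best[3] = 5  (first piece 1, then best[2]=4)
best[4] = 8  (first piece 2, then best[2]=4)
best[5] = 14
best[6] = 15  (first piece 1, then best[5]=14)
best[7] = 20
best[8] = 21  (first piece 1, then best[7]=20)
best[9] = 25
Best is to sell the whole 9-meter piece uncut for €25.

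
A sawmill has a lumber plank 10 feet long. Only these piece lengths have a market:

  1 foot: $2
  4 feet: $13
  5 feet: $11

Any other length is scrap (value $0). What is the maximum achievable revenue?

Let r[k] be the best obtainable value from length k. For each k, try every first piece i and keep the best of price[i] + r[k−i].
r[1] = 2
r[2] = 4  (first piece 1, then r[1]=2)
r[3] = 6  (first piece 1, then r[2]=4)
r[4] = max(2+6, 13+0) = 13
r[5] = max(2+13, 13+2, 11+0) = 15
r[6] = max(2+15, 13+4, 11+2) = 17
r[7] = max(2+17, 13+6, 11+4) = 19
r[8] = max(2+19, 13+13, 11+6) = 26
r[9] = max(2+26, 13+15, 11+13) = 28
r[10] = max(2+28, 13+17, 11+15) = 30
One optimal cutting: 4 + 4 + 1 + 1 → $30.

30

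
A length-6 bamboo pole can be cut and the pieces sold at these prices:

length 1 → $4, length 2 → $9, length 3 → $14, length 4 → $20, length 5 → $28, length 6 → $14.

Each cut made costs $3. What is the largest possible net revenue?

29

Consider every possible first cut. r[k] is the best of p[i]+r[k−i] over all sellable i≤k, charging 3 whenever i<k.
r[1] = 4
r[2] = max(4+4-3, 9+0) = 9
r[3] = max(4+9-3, 9+4-3, 14+0) = 14
r[4] = max(4+14-3, 9+9-3, 14+4-3, 20+0) = 20
r[5] = max(4+20-3, 9+14-3, 14+9-3, 20+4-3, 28+0) = 28
r[6] = max(4+28-3, 9+20-3, 14+14-3, 20+9-3, 28+4-3, 14+0) = 29
One optimal plan: pieces 5 + 1 (1 cut) → $32 − $3 = $29.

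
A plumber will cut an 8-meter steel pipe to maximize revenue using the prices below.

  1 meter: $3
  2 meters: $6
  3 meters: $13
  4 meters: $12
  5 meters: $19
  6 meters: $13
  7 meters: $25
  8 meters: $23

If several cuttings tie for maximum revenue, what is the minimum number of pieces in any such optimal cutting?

Consider every possible first cut. r[k] is the best of p[i]+r[k−i] over all sellable i≤k.
r[1] = 3
r[2] = max(3+3, 6+0) = 6
r[3] = max(3+6, 6+3, 13+0) = 13
r[4] = max(3+13, 6+6, 13+3, 12+0) = 16
r[5] = max(3+16, 6+13, 13+6, 12+3, 19+0) = 19
r[6] = max(3+19, 6+16, 13+13, 12+6, 19+3, 13+0) = 26
r[7] = max(3+26, 6+19, 13+16, …, 13+3, 25+0) = 29
r[8] = max(3+29, 6+26, 13+19, …, 25+3, 23+0) = 32
Maximum revenue is $32.
Now minimize piece count subject to staying optimal: for each k, pieces[k] = 1 + min over i with p[i]+r[k−i]=r[k] of pieces[k−i].
pieces[5] = 1
pieces[6] = 2
pieces[7] = 3
pieces[8] = 2

2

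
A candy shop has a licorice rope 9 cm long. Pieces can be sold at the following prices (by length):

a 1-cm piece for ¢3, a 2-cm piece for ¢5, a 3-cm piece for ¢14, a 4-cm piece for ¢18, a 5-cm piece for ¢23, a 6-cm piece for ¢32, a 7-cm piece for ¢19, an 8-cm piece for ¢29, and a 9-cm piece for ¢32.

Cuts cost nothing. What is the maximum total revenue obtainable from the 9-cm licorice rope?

46

Consider every possible first cut. R[k] is the best of p[i]+R[k−i] over all sellable i≤k.
R[1] = 3
R[2] = 6  (first piece 1, then R[1]=3)
R[3] = 14
R[4] = 18
R[5] = 23
R[6] = 32
R[7] = 35  (first piece 1, then R[6]=32)
R[8] = 38  (first piece 1, then R[7]=35)
R[9] = 46  (first piece 3, then R[6]=32)
One optimal cutting: 6 + 3 → ¢32 + ¢14 = ¢46.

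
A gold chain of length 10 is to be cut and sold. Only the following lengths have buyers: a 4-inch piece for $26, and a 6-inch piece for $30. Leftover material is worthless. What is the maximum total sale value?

56

Let r[k] be the best obtainable value from length k. For each k, try every first piece i and keep the best of price[i] + r[k−i].
r[1] = 0
r[2] = 0
r[3] = 0
r[4] = 26
r[5] = 26
r[6] = 30
r[7] = 30
r[8] = 52  (first piece 4, then r[4]=26)
r[9] = 52
r[10] = 56  (first piece 4, then r[6]=30)
One optimal cutting: 6 + 4 → $56.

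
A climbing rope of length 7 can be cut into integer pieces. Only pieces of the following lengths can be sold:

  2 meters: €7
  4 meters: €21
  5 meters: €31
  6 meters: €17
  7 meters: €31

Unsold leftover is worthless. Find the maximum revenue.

Consider every possible first cut. f[k] is the best of p[i]+f[k−i] over all sellable i≤k.
f[1] = 0
f[2] = 7
f[3] = 7
f[4] = 21
f[5] = 31
f[6] = 31
f[7] = 38  (first piece 2, then f[5]=31)
One optimal cutting: 5 + 2 → €38.

38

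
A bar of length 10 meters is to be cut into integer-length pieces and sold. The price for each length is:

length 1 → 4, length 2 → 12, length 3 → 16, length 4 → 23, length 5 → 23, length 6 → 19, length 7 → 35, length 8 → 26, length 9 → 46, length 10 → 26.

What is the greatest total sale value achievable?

60

Let R[k] be the best obtainable value from length k. For each k, try every first piece i and keep the best of price[i] + R[k−i].
R[1] = 4
R[2] = max(4+4, 12+0) = 12
R[3] = max(4+12, 12+4, 16+0) = 16
R[4] = max(4+16, 12+12, 16+4, 23+0) = 24
R[5] = max(4+24, 12+16, 16+12, 23+4, 23+0) = 28
R[6] = max(4+28, 12+24, 16+16, 23+12, 23+4, 19+0) = 36
R[7] = max(4+36, 12+28, 16+24, …, 19+4, 35+0) = 40
R[8] = max(4+40, 12+36, 16+28, …, 35+4, 26+0) = 48
R[9] = max(4+48, 12+40, 16+36, …, 26+4, 46+0) = 52
R[10] = max(4+52, 12+48, 16+40, …, 46+4, 26+0) = 60
One optimal cutting: 2 + 2 + 2 + 2 + 2 → 12 + 12 + 12 + 12 + 12 = 60.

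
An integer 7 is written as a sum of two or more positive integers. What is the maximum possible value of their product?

12

Let f[k] be the best product for length k (with at least one cut). For each first piece i, the rest contributes max(k−i, f[k−i]).
f[2] = 1×max(1,0) = 1×1 = 1
f[3] = max(1×2, 2×1) = 2
f[4] = max(1×3, 2×2, 3×1) = 4
f[5] = max(1×4, 2×3, 3×2, 4×1) = 6
f[6] = max(1×6, 2×4, 3×3, 4×2, 5×1) = 9
f[7] = max(1×9, 2×6, 3×4, 4×3, 5×2, 6×1) = 12
One optimal split: 3 + 2 + 2; product 3×2×2 = 12.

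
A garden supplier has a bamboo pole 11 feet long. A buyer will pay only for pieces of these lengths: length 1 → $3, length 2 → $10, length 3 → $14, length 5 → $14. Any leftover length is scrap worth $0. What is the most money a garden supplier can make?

Let f[k] be the best obtainable value from length k. For each k, try every first piece i and keep the best of price[i] + f[k−i].
f[1] = 3
f[2] = 10
f[3] = 14
f[4] = 20  (first piece 2, then f[2]=10)
f[5] = 24  (first piece 2, then f[3]=14)
f[6] = 30  (first piece 2, then f[4]=20)
f[7] = 34  (first piece 2, then f[5]=24)
f[8] = 40  (first piece 2, then f[6]=30)
f[9] = 44  (first piece 2, then f[7]=34)
f[10] = 50  (first piece 2, then f[8]=40)
f[11] = 54  (first piece 2, then f[9]=44)
One optimal cutting: 3 + 2 + 2 + 2 + 2 → $54.

54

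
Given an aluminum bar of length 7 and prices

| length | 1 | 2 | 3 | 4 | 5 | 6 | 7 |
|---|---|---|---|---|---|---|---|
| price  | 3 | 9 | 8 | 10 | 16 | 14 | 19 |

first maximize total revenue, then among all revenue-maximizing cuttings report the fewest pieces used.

4

Let r[k] be the best obtainable value from length k. For each k, try every first piece i and keep the best of price[i] + r[k−i].
r[1] = 3
r[2] = max(3+3, 9+0) = 9
r[3] = max(3+9, 9+3, 8+0) = 12
r[4] = max(3+12, 9+9, 8+3, 10+0) = 18
r[5] = max(3+18, 9+12, 8+9, 10+3, 16+0) = 21
r[6] = max(3+21, 9+18, 8+12, 10+9, 16+3, 14+0) = 27
r[7] = max(3+27, 9+21, 8+18, …, 14+3, 19+0) = 30
Maximum revenue is $30.
Now minimize piece count subject to staying optimal: for each k, pieces[k] = 1 + min over i with p[i]+r[k−i]=r[k] of pieces[k−i].
pieces[4] = 2
pieces[5] = 3
pieces[6] = 3
pieces[7] = 4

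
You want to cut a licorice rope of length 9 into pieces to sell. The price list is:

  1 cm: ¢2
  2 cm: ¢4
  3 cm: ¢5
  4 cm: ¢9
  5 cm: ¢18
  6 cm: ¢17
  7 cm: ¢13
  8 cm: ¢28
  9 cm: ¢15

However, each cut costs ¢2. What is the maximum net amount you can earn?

28

Consider every possible first cut. r[k] is the best of p[i]+r[k−i] over all sellable i≤k, charging 2 whenever i<k.
r[1] = 2
r[2] = 4
r[3] = 5
r[4] = 9
r[5] = 18
r[6] = 18  (first piece 1, then r[5]=18)
r[7] = 20  (first piece 2, then r[5]=18)
r[8] = 28
r[9] = 28  (first piece 1, then r[8]=28)
One optimal plan: pieces 8 + 1 (1 cut) → ¢30 − ¢2 = ¢28.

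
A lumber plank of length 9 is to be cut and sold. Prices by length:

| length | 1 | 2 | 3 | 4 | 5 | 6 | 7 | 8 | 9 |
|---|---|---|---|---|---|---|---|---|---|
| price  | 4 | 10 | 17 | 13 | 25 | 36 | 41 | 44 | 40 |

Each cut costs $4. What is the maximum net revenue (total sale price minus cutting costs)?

49

Let v[k] be the best obtainable value from length k. For each k, try every first piece i and keep the best of price[i] + v[k−i] minus the 4 cut fee when i<k.
v[1] = 4
v[2] = max(4+4-4, 10+0) = 10
v[3] = max(4+10-4, 10+4-4, 17+0) = 17
v[4] = max(4+17-4, 10+10-4, 17+4-4, 13+0) = 17
v[5] = max(4+17-4, 10+17-4, 17+10-4, 13+4-4, 25+0) = 25
v[6] = max(4+25-4, 10+17-4, 17+17-4, 13+10-4, 25+4-4, 36+0) = 36
v[7] = max(4+36-4, 10+25-4, 17+17-4, …, 36+4-4, 41+0) = 41
v[8] = max(4+41-4, 10+36-4, 17+25-4, …, 41+4-4, 44+0) = 44
v[9] = max(4+44-4, 10+41-4, 17+36-4, …, 44+4-4, 40+0) = 49
One optimal plan: pieces 6 + 3 (1 cut) → $53 − $4 = $49.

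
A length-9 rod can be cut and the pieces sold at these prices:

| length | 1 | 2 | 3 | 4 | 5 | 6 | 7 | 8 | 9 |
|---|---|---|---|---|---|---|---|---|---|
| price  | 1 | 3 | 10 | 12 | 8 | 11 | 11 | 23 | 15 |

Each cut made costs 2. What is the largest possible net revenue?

26

Consider every possible first cut. v[k] is the best of p[i]+v[k−i] over all sellable i≤k, charging 2 whenever i<k.
v[1] = 1
v[2] = max(1+1-2, 3+0) = 3
v[3] = max(1+3-2, 3+1-2, 10+0) = 10
v[4] = max(1+10-2, 3+3-2, 10+1-2, 12+0) = 12
v[5] = max(1+12-2, 3+10-2, 10+3-2, 12+1-2, 8+0) = 11
v[6] = max(1+11-2, 3+12-2, 10+10-2, 12+3-2, 8+1-2, 11+0) = 18
v[7] = max(1+18-2, 3+11-2, 10+12-2, …, 11+1-2, 11+0) = 20
v[8] = max(1+20-2, 3+18-2, 10+11-2, …, 11+1-2, 23+0) = 23
v[9] = max(1+23-2, 3+20-2, 10+18-2, …, 23+1-2, 15+0) = 26
One optimal plan: pieces 3 + 3 + 3 (2 cuts) → 30 − 4 = 26.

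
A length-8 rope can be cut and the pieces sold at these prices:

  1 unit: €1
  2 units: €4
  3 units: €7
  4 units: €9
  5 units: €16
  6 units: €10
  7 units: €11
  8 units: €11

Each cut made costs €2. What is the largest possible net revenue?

Let v[k] be the best obtainable value from length k. For each k, try every first piece i and keep the best of price[i] + v[k−i] minus the 2 cut fee when i<k.
v[1] = 1
v[2] = max(1+1-2, 4+0) = 4
v[3] = max(1+4-2, 4+1-2, 7+0) = 7
v[4] = max(1+7-2, 4+4-2, 7+1-2, 9+0) = 9
v[5] = max(1+9-2, 4+7-2, 7+4-2, 9+1-2, 16+0) = 16
v[6] = max(1+16-2, 4+9-2, 7+7-2, 9+4-2, 16+1-2, 10+0) = 15
v[7] = max(1+15-2, 4+16-2, 7+9-2, …, 10+1-2, 11+0) = 18
v[8] = max(1+18-2, 4+15-2, 7+16-2, …, 11+1-2, 11+0) = 21
One optimal plan: pieces 5 + 3 (1 cut) → €23 − €2 = €21.

21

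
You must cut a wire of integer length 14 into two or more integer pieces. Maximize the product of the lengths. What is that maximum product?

162

Define prod[k] = max over 1≤i<k of i · max(k−i, prod[k−i]); the inner max lets the remainder stay uncut if that's better.
Small cases: prod[2]=1, prod[3]=2, prod[4]=4, prod[5]=6, prod[6]=9.
prod[7] = 2×max(5,6) = 2×6 = 12
prod[8] = 2×max(6,9) = 2×9 = 18
prod[9] = 3×max(6,9) = 3×9 = 27
prod[10] = 2×max(8,18) = 2×18 = 36
prod[11] = 2×max(9,27) = 2×27 = 54
prod[12] = 3×max(9,27) = 3×27 = 81
prod[13] = 2×max(11,54) = 2×54 = 108
prod[14] = 2×max(12,81) = 2×81 = 162
One optimal split: 3 + 3 + 3 + 3 + 2; product 3×3×3×3×2 = 162.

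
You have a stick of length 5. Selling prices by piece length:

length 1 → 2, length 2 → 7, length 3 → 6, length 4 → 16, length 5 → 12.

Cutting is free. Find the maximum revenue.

18

Build best[k] bottom-up: best[k] = max over allowed piece i of (p[i] + best[k−i]).
best[1] = 2
best[2] = max(2+2, 7+0) = 7
best[3] = max(2+7, 7+2, 6+0) = 9
best[4] = max(2+9, 7+7, 6+2, 16+0) = 16
best[5] = max(2+16, 7+9, 6+7, 16+2, 12+0) = 18
One optimal cutting: 4 + 1 → 16 + 2 = 18.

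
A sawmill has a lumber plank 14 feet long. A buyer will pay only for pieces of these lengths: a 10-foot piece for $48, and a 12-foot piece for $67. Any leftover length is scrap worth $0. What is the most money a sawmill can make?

67

Consider every possible first cut. r[k] is the best of p[i]+r[k−i] over all sellable i≤k.
r[1] = 0
r[2] = 0
r[3] = 0
r[4] = 0
r[5] = 0
r[6] = 0
r[7] = 0
r[8] = 0
r[9] = 0
r[10] = 48
r[11] = 48
r[12] = 67
r[13] = 67
r[14] = 67
One optimal cutting: pieces 12 with 2 feet of scrap → $67.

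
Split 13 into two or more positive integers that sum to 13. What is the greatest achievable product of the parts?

Let prod[k] be the best product for length k (with at least one cut). For each first piece i, the rest contributes max(k−i, prod[k−i]).
prod[2] = 1·max(1,0) = 1·1 = 1
prod[3] = max(1·2, 2·1) = 2
prod[4] = max(1·3, 2·2, 3·1) = 4
prod[5] = max(1·4, 2·3, 3·2, 4·1) = 6
prod[6] = max(1·6, 2·4, 3·3, 4·2, 5·1) = 9
prod[7] = max(1·9, 2·6, 3·4, 4·3, 5·2, 6·1) = 12
prod[8] = max(1·12, 2·9, 3·6, …, 6·2, 7·1) = 18
prod[9] = max(1·18, 2·12, 3·9, …, 7·2, 8·1) = 27
prod[10] = max(1·27, 2·18, 3·12, …, 8·2, 9·1) = 36
prod[11] = max(1·36, 2·27, 3·18, …, 9·2, 10·1) = 54
prod[12] = max(1·54, 2·36, 3·27, …, 10·2, 11·1) = 81
prod[13] = max(1·81, 2·54, 3·36, …, 11·2, 12·1) = 108
One optimal split: 3 + 3 + 3 + 2 + 2; product 3·3·3·2·2 = 108.

108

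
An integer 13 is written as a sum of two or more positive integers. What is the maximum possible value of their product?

108

Fill P[k] for k=2..13: at each k try every first piece i and multiply by the better of (k−i) uncut or P[k−i].
Small cases: P[2]=1, P[3]=2, P[4]=4, P[5]=6, P[6]=9, P[7]=12, P[8]=18.
P[9] = max(1×18, 2×12, 3×9, …, 7×2, 8×1) = 27
P[10] = max(1×27, 2×18, 3×12, …, 8×2, 9×1) = 36
P[11] = max(1×36, 2×27, 3×18, …, 9×2, 10×1) = 54
P[12] = max(1×54, 2×36, 3×27, …, 10×2, 11×1) = 81
P[13] = max(1×81, 2×54, 3×36, …, 11×2, 12×1) = 108
One optimal split: 3 + 3 + 3 + 2 + 2; product 3×3×3×2×2 = 108.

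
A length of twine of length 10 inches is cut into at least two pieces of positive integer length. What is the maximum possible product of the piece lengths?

Let prod[k] be the best product for length k (with at least one cut). For each first piece i, the rest contributes max(k−i, prod[k−i]).
prod[2] = 1·max(1,0) = 1·1 = 1
prod[3] = 1·max(2,1) = 1·2 = 2
prod[4] = 2·max(2,1) = 2·2 = 4
prod[5] = 2·max(3,2) = 2·3 = 6
prod[6] = 3·max(3,2) = 3·3 = 9
prod[7] = 2·max(5,6) = 2·6 = 12
prod[8] = 2·max(6,9) = 2·9 = 18
prod[9] = 3·max(6,9) = 3·9 = 27
prod[10] = 2·max(8,18) = 2·18 = 36
One optimal split: 3 + 3 + 2 + 2; product 3·3·2·2 = 36.

36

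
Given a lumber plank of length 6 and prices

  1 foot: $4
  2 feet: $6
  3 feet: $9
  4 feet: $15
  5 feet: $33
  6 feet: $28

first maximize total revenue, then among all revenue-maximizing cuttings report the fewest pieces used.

2

Let r[k] be the best obtainable value from length k. For each k, try every first piece i and keep the best of price[i] + r[k−i].
r[1] = 4
r[2] = max(4+4, 6+0) = 8
r[3] = max(4+8, 6+4, 9+0) = 12
r[4] = max(4+12, 6+8, 9+4, 15+0) = 16
r[5] = max(4+16, 6+12, 9+8, 15+4, 33+0) = 33
r[6] = max(4+33, 6+16, 9+12, 15+8, 33+4, 28+0) = 37
Maximum revenue is $37.
Now minimize piece count subject to staying optimal: for each k, pieces[k] = 1 + min over i with p[i]+r[k−i]=r[k] of pieces[k−i].
pieces[3] = 3
pieces[4] = 4
pieces[5] = 1
pieces[6] = 2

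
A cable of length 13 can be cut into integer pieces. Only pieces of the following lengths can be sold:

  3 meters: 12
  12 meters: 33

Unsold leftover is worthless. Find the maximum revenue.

Build f[k] bottom-up: f[k] = max over allowed piece i of (p[i] + f[k−i]).
f[1] = 0
f[2] = 0
f[3] = 12
f[4] = 12
f[5] = 12
f[6] = 24  (first piece 3, then f[3]=12)
f[7] = 24
f[8] = 24
f[9] = 36  (first piece 3, then f[6]=24)
f[10] = 36
f[11] = 36
f[12] = 48  (first piece 3, then f[9]=36)
f[13] = 48
One optimal cutting: pieces 3 + 3 + 3 + 3 with 1 meter of scrap → 48.

48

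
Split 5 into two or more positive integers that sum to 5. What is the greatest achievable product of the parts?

6

Fill prod[k] for k=2..5: at each k try every first piece i and multiply by the better of (k−i) uncut or prod[k−i].
prod[2] = 1·max(1,0) = 1·1 = 1
prod[3] = max(1·2, 2·1) = 2
prod[4] = max(1·3, 2·2, 3·1) = 4
prod[5] = max(1·4, 2·3, 3·2, 4·1) = 6
One optimal split: 3 + 2; product 3·2 = 6.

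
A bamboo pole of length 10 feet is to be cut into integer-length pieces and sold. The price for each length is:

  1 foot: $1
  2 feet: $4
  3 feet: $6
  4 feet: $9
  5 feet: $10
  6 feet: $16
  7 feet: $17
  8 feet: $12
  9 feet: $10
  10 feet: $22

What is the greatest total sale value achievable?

25

Consider every possible first cut. r[k] is the best of p[i]+r[k−i] over all sellable i≤k.
r[1] = 1
r[2] = max(1+1, 4+0) = 4
r[3] = max(1+4, 4+1, 6+0) = 6
r[4] = max(1+6, 4+4, 6+1, 9+0) = 9
r[5] = max(1+9, 4+6, 6+4, 9+1, 10+0) = 10
r[6] = max(1+10, 4+9, 6+6, 9+4, 10+1, 16+0) = 16
r[7] = max(1+16, 4+10, 6+9, …, 16+1, 17+0) = 17
r[8] = max(1+17, 4+16, 6+10, …, 17+1, 12+0) = 20
r[9] = max(1+20, 4+17, 6+16, …, 12+1, 10+0) = 22
r[10] = max(1+22, 4+20, 6+17, …, 10+1, 22+0) = 25
One optimal cutting: 6 + 4 → $16 + $9 = $25.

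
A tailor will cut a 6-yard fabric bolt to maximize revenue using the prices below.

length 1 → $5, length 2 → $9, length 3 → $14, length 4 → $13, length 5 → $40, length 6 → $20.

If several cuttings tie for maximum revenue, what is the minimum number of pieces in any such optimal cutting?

Build r[k] bottom-up: r[k] = max over allowed piece i of (p[i] + r[k−i]).
r[1] = 5
r[2] = max(5+5, 9+0) = 10
r[3] = max(5+10, 9+5, 14+0) = 15
r[4] = max(5+15, 9+10, 14+5, 13+0) = 20
r[5] = max(5+20, 9+15, 14+10, 13+5, 40+0) = 40
r[6] = max(5+40, 9+20, 14+15, 13+10, 40+5, 20+0) = 45
Maximum revenue is $45.
Now minimize piece count subject to staying optimal: for each k, pieces[k] = 1 + min over i with p[i]+r[k−i]=r[k] of pieces[k−i].
pieces[3] = 3
pieces[4] = 4
pieces[5] = 1
pieces[6] = 2

2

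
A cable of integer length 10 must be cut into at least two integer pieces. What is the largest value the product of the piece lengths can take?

Let m[k] be the best product for length k (with at least one cut). For each first piece i, the rest contributes max(k−i, m[k−i]).
m[2] = 1·max(1,0) = 1·1 = 1
m[3] = max(1·2, 2·1) = 2
m[4] = max(1·3, 2·2, 3·1) = 4
m[5] = max(1·4, 2·3, 3·2, 4·1) = 6
m[6] = max(1·6, 2·4, 3·3, 4·2, 5·1) = 9
m[7] = max(1·9, 2·6, 3·4, 4·3, 5·2, 6·1) = 12
m[8] = max(1·12, 2·9, 3·6, …, 6·2, 7·1) = 18
m[9] = max(1·18, 2·12, 3·9, …, 7·2, 8·1) = 27
m[10] = max(1·27, 2·18, 3·12, …, 8·2, 9·1) = 36
One optimal split: 3 + 3 + 2 + 2; product 3·3·2·2 = 36.

36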